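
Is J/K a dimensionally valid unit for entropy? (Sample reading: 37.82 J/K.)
Yes

entropy has SI base units: kg * m^2 / (s^2 * K)
J/K reduces to the same SI base units, so it is a valid unit for entropy.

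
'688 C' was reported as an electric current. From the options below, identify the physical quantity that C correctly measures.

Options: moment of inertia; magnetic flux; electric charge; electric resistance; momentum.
electric charge

electric current should have units dimensionally equivalent to A (e.g. A).
The given unit 'C' reduces to A * s. Of the listed options, that is the dimensionality of electric charge.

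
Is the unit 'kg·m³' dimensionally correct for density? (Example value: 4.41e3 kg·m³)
No

density has SI base units: kg / m^3
kg·m³ does NOT reduce to kg / m^3; a valid unit for density would be e.g. kg/m³.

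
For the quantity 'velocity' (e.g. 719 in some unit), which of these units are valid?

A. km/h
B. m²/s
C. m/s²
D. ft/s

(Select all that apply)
A, D

velocity has SI base units: m / s

Checking each option against m / s:
  A. km/h: ✓ matches
  B. m²/s: ✗ does not match
  C. m/s²: ✗ does not match
  D. ft/s: ✓ matches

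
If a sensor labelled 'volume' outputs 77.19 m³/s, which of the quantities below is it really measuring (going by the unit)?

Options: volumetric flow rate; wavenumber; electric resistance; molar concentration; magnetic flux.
volumetric flow rate

volume should have units dimensionally equivalent to m^3 (e.g. m³).
The given unit 'm³/s' reduces to m^3 / s. Of the listed options, that is the dimensionality of volumetric flow rate.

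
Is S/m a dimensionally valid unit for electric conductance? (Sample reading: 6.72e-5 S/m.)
No

electric conductance has SI base units: A^2 * s^3 / (kg * m^2)
S/m does NOT reduce to A^2 * s^3 / (kg * m^2); a valid unit for electric conductance would be e.g. S.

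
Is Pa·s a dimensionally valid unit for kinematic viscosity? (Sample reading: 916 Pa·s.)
No

kinematic viscosity has SI base units: m^2 / s
Pa·s does NOT reduce to m^2 / s; a valid unit for kinematic viscosity would be e.g. m²/s.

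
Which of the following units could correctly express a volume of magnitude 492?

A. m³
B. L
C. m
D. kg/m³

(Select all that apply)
A, B

volume has SI base units: m^3

Checking each option against m^3:
  A. m³: ✓ matches
  B. L: ✓ matches
  C. m: ✗ does not match
  D. kg/m³: ✗ does not match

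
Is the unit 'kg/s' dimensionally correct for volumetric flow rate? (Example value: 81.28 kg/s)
No

volumetric flow rate has SI base units: m^3 / s
kg/s does NOT reduce to m^3 / s; a valid unit for volumetric flow rate would be e.g. m³/s.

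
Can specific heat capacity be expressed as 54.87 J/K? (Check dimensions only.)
No

specific heat capacity has SI base units: m^2 / (s^2 * K)
J/K does NOT reduce to m^2 / (s^2 * K); a valid unit for specific heat capacity would be e.g. J/(kg·K).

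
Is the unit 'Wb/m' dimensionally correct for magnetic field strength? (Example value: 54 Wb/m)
No

magnetic field strength has SI base units: A / m
Wb/m does NOT reduce to A / m; a valid unit for magnetic field strength would be e.g. A/m.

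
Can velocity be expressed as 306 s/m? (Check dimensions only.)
No

velocity has SI base units: m / s
s/m does NOT reduce to m / s; a valid unit for velocity would be e.g. m/s.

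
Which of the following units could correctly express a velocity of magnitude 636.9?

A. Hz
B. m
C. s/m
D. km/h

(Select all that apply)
D

velocity has SI base units: m / s

Checking each option against m / s:
  A. Hz: ✗ does not match
  B. m: ✗ does not match
  C. s/m: ✗ does not match
  D. km/h: ✓ matches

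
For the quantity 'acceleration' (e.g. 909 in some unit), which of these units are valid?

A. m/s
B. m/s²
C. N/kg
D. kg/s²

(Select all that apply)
B, C

acceleration has SI base units: m / s^2

Checking each option against m / s^2:
  A. m/s: ✗ does not match
  B. m/s²: ✓ matches
  C. N/kg: ✓ matches
  D. kg/s²: ✗ does not match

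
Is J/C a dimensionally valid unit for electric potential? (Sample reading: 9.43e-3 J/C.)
Yes

electric potential has SI base units: kg * m^2 / (A * s^3)
J/C reduces to the same SI base units, so it is a valid unit for electric potential.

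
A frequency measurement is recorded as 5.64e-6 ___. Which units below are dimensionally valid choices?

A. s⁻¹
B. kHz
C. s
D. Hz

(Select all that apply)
A, B, D

frequency has SI base units: 1 / s

Checking each option against 1 / s:
  A. s⁻¹: ✓ matches
  B. kHz: ✓ matches
  C. s: ✗ does not match
  D. Hz: ✓ matches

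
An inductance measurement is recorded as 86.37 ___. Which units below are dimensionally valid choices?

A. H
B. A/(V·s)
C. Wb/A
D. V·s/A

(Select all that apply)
A, C, D

inductance has SI base units: kg * m^2 / (A^2 * s^2)

Checking each option against kg * m^2 / (A^2 * s^2):
  A. H: ✓ matches
  B. A/(V·s): ✗ does not match
  C. Wb/A: ✓ matches
  D. V·s/A: ✓ matches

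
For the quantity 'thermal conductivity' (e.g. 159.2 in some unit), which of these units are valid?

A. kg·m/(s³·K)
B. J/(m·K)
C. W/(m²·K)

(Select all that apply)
A

thermal conductivity has SI base units: kg * m / (s^3 * K)

Checking each option against kg * m / (s^3 * K):
  A. kg·m/(s³·K): ✓ matches
  B. J/(m·K): ✗ does not match
  C. W/(m²·K): ✗ does not match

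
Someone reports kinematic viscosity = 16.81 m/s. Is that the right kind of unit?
No

kinematic viscosity has SI base units: m^2 / s
m/s does NOT reduce to m^2 / s; a valid unit for kinematic viscosity would be e.g. m²/s.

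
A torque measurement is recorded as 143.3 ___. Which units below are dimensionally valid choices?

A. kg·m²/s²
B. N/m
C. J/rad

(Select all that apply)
A, C

torque has SI base units: kg * m^2 / s^2

Checking each option against kg * m^2 / s^2:
  A. kg·m²/s²: ✓ matches
  B. N/m: ✗ does not match
  C. J/rad: ✓ matches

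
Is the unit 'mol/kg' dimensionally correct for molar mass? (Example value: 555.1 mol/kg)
No

molar mass has SI base units: kg / mol
mol/kg does NOT reduce to kg / mol; a valid unit for molar mass would be e.g. kg/mol.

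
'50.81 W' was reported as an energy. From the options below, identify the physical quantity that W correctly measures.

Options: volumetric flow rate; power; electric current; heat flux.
power

energy should have units dimensionally equivalent to kg * m^2 / s^2 (e.g. J).
The given unit 'W' reduces to kg * m^2 / s^3. Of the listed options, that is the dimensionality of power.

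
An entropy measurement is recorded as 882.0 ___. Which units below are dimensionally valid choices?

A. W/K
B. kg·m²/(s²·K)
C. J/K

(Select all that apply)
B, C

entropy has SI base units: kg * m^2 / (s^2 * K)

Checking each option against kg * m^2 / (s^2 * K):
  A. W/K: ✗ does not match
  B. kg·m²/(s²·K): ✓ matches
  C. J/K: ✓ matches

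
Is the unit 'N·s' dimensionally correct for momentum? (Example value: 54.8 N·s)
Yes

momentum has SI base units: kg * m / s
N·s reduces to the same SI base units, so it is a valid unit for momentum.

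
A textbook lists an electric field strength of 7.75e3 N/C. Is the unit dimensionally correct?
Yes

electric field strength has SI base units: kg * m / (A * s^3)
N/C reduces to the same SI base units, so it is a valid unit for electric field strength.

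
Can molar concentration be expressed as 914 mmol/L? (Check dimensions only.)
Yes

molar concentration has SI base units: mol / m^3
mmol/L reduces to the same SI base units, so it is a valid unit for molar concentration.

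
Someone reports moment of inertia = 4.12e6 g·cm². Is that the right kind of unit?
Yes

moment of inertia has SI base units: kg * m^2
g·cm² reduces to the same SI base units, so it is a valid unit for moment of inertia.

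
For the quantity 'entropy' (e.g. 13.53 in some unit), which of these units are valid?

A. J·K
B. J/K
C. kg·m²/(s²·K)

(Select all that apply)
B, C

entropy has SI base units: kg * m^2 / (s^2 * K)

Checking each option against kg * m^2 / (s^2 * K):
  A. J·K: ✗ does not match
  B. J/K: ✓ matches
  C. kg·m²/(s²·K): ✓ matches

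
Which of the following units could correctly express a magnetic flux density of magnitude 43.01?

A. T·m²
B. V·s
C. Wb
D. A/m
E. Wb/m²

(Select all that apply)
E

magnetic flux density has SI base units: kg / (A * s^2)

Checking each option against kg / (A * s^2):
  A. T·m²: ✗ does not match
  B. V·s: ✗ does not match
  C. Wb: ✗ does not match
  D. A/m: ✗ does not match
  E. Wb/m²: ✓ matches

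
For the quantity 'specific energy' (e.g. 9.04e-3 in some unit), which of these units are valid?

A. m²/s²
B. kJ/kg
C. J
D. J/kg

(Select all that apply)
A, B, D

specific energy has SI base units: m^2 / s^2

Checking each option against m^2 / s^2:
  A. m²/s²: ✓ matches
  B. kJ/kg: ✓ matches
  C. J: ✗ does not match
  D. J/kg: ✓ matches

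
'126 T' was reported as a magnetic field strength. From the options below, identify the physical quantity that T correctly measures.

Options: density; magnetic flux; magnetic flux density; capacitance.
magnetic flux density

magnetic field strength should have units dimensionally equivalent to A / m (e.g. A/m).
The given unit 'T' reduces to kg / (A * s^2). Of the listed options, that is the dimensionality of magnetic flux density.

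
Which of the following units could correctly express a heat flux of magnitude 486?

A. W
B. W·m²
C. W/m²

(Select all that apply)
C

heat flux has SI base units: kg / s^3

Checking each option against kg / s^3:
  A. W: ✗ does not match
  B. W·m²: ✗ does not match
  C. W/m²: ✓ matches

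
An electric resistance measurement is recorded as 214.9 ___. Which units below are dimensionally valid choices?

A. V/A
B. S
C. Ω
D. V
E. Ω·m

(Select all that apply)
A, C

electric resistance has SI base units: kg * m^2 / (A^2 * s^3)

Checking each option against kg * m^2 / (A^2 * s^3):
  A. V/A: ✓ matches
  B. S: ✗ does not match
  C. Ω: ✓ matches
  D. V: ✗ does not match
  E. Ω·m: ✗ does not match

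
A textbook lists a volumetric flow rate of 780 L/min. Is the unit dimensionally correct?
Yes

volumetric flow rate has SI base units: m^3 / s
L/min reduces to the same SI base units, so it is a valid unit for volumetric flow rate.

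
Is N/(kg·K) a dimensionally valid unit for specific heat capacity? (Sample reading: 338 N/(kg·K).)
No

specific heat capacity has SI base units: m^2 / (s^2 * K)
N/(kg·K) does NOT reduce to m^2 / (s^2 * K); a valid unit for specific heat capacity would be e.g. J/(kg·K).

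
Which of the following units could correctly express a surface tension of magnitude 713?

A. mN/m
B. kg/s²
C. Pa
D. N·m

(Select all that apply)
A, B

surface tension has SI base units: kg / s^2

Checking each option against kg / s^2:
  A. mN/m: ✓ matches
  B. kg/s²: ✓ matches
  C. Pa: ✗ does not match
  D. N·m: ✗ does not match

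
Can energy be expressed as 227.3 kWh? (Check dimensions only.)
Yes

energy has SI base units: kg * m^2 / s^2
kWh reduces to the same SI base units, so it is a valid unit for energy.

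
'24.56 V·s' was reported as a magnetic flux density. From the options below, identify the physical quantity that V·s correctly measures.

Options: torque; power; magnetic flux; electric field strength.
magnetic flux

magnetic flux density should have units dimensionally equivalent to kg / (A * s^2) (e.g. T).
The given unit 'V·s' reduces to kg * m^2 / (A * s^2). Of the listed options, that is the dimensionality of magnetic flux.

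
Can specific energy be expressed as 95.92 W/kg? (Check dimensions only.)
No

specific energy has SI base units: m^2 / s^2
W/kg does NOT reduce to m^2 / s^2; a valid unit for specific energy would be e.g. J/kg.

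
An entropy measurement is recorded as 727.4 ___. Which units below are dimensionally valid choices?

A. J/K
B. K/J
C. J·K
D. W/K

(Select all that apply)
A

entropy has SI base units: kg * m^2 / (s^2 * K)

Checking each option against kg * m^2 / (s^2 * K):
  A. J/K: ✓ matches
  B. K/J: ✗ does not match
  C. J·K: ✗ does not match
  D. W/K: ✗ does not match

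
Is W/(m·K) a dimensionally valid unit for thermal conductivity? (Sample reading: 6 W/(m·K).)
Yes

thermal conductivity has SI base units: kg * m / (s^3 * K)
W/(m·K) reduces to the same SI base units, so it is a valid unit for thermal conductivity.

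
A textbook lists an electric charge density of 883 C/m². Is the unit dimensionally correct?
No

electric charge density has SI base units: A * s / m^3
C/m² does NOT reduce to A * s / m^3; a valid unit for electric charge density would be e.g. C/m³.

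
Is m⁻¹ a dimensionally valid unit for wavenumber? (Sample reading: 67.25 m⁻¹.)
Yes

wavenumber has SI base units: 1 / m
m⁻¹ reduces to the same SI base units, so it is a valid unit for wavenumber.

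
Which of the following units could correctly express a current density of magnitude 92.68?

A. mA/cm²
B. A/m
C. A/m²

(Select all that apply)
A, C

current density has SI base units: A / m^2

Checking each option against A / m^2:
  A. mA/cm²: ✓ matches
  B. A/m: ✗ does not match
  C. A/m²: ✓ matches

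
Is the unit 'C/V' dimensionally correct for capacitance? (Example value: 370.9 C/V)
Yes

capacitance has SI base units: A^2 * s^4 / (kg * m^2)
C/V reduces to the same SI base units, so it is a valid unit for capacitance.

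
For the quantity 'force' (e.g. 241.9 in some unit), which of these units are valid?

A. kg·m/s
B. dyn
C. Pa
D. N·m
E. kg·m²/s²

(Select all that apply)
B

force has SI base units: kg * m / s^2

Checking each option against kg * m / s^2:
  A. kg·m/s: ✗ does not match
  B. dyn: ✓ matches
  C. Pa: ✗ does not match
  D. N·m: ✗ does not match
  E. kg·m²/s²: ✗ does not match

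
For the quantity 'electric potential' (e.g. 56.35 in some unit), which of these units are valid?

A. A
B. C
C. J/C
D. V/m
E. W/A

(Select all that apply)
C, E

electric potential has SI base units: kg * m^2 / (A * s^3)

Checking each option against kg * m^2 / (A * s^3):
  A. A: ✗ does not match
  B. C: ✗ does not match
  C. J/C: ✓ matches
  D. V/m: ✗ does not match
  E. W/A: ✓ matches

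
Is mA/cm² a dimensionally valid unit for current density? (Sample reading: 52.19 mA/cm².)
Yes

current density has SI base units: A / m^2
mA/cm² reduces to the same SI base units, so it is a valid unit for current density.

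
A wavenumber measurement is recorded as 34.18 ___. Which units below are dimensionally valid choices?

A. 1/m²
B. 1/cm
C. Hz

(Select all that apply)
B

wavenumber has SI base units: 1 / m

Checking each option against 1 / m:
  A. 1/m²: ✗ does not match
  B. 1/cm: ✓ matches
  C. Hz: ✗ does not match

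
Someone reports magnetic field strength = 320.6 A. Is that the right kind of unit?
No

magnetic field strength has SI base units: A / m
A does NOT reduce to A / m; a valid unit for magnetic field strength would be e.g. A/m.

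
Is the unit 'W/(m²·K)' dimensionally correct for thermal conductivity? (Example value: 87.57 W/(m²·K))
No

thermal conductivity has SI base units: kg * m / (s^3 * K)
W/(m²·K) does NOT reduce to kg * m / (s^3 * K); a valid unit for thermal conductivity would be e.g. W/(m·K).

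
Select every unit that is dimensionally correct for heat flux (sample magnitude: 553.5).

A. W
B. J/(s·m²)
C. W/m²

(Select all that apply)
B, C

heat flux has SI base units: kg / s^3

Checking each option against kg / s^3:
  A. W: ✗ does not match
  B. J/(s·m²): ✓ matches
  C. W/m²: ✓ matches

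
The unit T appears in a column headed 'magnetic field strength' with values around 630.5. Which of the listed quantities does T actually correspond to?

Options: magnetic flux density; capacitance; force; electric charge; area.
magnetic flux density

magnetic field strength should have units dimensionally equivalent to A / m (e.g. A/m).
The given unit 'T' reduces to kg / (A * s^2). Of the listed options, that is the dimensionality of magnetic flux density.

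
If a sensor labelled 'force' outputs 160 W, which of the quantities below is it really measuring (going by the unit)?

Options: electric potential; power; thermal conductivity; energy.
power

force should have units dimensionally equivalent to kg * m / s^2 (e.g. N).
The given unit 'W' reduces to kg * m^2 / s^3. Of the listed options, that is the dimensionality of power.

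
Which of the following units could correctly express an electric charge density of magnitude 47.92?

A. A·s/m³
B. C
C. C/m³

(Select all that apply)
A, C

electric charge density has SI base units: A * s / m^3

Checking each option against A * s / m^3:
  A. A·s/m³: ✓ matches
  B. C: ✗ does not match
  C. C/m³: ✓ matches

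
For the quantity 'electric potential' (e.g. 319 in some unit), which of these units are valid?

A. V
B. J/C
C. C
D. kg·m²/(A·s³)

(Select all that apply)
A, B, D

electric potential has SI base units: kg * m^2 / (A * s^3)

Checking each option against kg * m^2 / (A * s^3):
  A. V: ✓ matches
  B. J/C: ✓ matches
  C. C: ✗ does not match
  D. kg·m²/(A·s³): ✓ matches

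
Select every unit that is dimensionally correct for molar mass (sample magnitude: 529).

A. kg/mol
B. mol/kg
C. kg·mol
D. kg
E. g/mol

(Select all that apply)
A, E

molar mass has SI base units: kg / mol

Checking each option against kg / mol:
  A. kg/mol: ✓ matches
  B. mol/kg: ✗ does not match
  C. kg·mol: ✗ does not match
  D. kg: ✗ does not match
  E. g/mol: ✓ matches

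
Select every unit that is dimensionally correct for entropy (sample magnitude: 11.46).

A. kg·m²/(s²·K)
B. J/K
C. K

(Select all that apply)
A, B

entropy has SI base units: kg * m^2 / (s^2 * K)

Checking each option against kg * m^2 / (s^2 * K):
  A. kg·m²/(s²·K): ✓ matches
  B. J/K: ✓ matches
  C. K: ✗ does not match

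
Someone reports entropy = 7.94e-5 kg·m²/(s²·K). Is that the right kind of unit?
Yes

entropy has SI base units: kg * m^2 / (s^2 * K)
kg·m²/(s²·K) reduces to the same SI base units, so it is a valid unit for entropy.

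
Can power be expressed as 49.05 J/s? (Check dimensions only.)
Yes

power has SI base units: kg * m^2 / s^3
J/s reduces to the same SI base units, so it is a valid unit for power.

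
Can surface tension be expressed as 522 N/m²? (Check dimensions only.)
No

surface tension has SI base units: kg / s^2
N/m² does NOT reduce to kg / s^2; a valid unit for surface tension would be e.g. N/m.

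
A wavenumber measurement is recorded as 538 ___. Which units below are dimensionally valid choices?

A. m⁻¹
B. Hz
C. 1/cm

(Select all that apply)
A, C

wavenumber has SI base units: 1 / m

Checking each option against 1 / m:
  A. m⁻¹: ✓ matches
  B. Hz: ✗ does not match
  C. 1/cm: ✓ matches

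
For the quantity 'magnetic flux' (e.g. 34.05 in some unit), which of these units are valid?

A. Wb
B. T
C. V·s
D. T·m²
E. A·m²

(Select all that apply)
A, C, D

magnetic flux has SI base units: kg * m^2 / (A * s^2)

Checking each option against kg * m^2 / (A * s^2):
  A. Wb: ✓ matches
  B. T: ✗ does not match
  C. V·s: ✓ matches
  D. T·m²: ✓ matches
  E. A·m²: ✗ does not match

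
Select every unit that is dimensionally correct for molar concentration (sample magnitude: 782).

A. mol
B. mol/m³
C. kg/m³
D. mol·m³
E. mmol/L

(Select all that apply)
B, E

molar concentration has SI base units: mol / m^3

Checking each option against mol / m^3:
  A. mol: ✗ does not match
  B. mol/m³: ✓ matches
  C. kg/m³: ✗ does not match
  D. mol·m³: ✗ does not match
  E. mmol/L: ✓ matches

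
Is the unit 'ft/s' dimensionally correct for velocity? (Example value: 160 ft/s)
Yes

velocity has SI base units: m / s
ft/s reduces to the same SI base units, so it is a valid unit for velocity.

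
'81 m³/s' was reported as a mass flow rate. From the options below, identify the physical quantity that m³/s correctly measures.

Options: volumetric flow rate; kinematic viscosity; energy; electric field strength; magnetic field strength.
volumetric flow rate

mass flow rate should have units dimensionally equivalent to kg / s (e.g. kg/s).
The given unit 'm³/s' reduces to m^3 / s. Of the listed options, that is the dimensionality of volumetric flow rate.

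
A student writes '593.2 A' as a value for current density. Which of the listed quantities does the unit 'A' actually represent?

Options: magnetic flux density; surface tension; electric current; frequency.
electric current

current density should have units dimensionally equivalent to A / m^2 (e.g. A/m²).
The given unit 'A' reduces to A. Of the listed options, that is the dimensionality of electric current.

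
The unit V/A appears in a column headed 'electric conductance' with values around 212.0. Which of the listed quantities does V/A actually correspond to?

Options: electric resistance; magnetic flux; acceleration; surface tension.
electric resistance

electric conductance should have units dimensionally equivalent to A^2 * s^3 / (kg * m^2) (e.g. S).
The given unit 'V/A' reduces to kg * m^2 / (A^2 * s^3). Of the listed options, that is the dimensionality of electric resistance.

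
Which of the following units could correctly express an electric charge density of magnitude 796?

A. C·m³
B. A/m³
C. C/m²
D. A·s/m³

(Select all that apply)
D

electric charge density has SI base units: A * s / m^3

Checking each option against A * s / m^3:
  A. C·m³: ✗ does not match
  B. A/m³: ✗ does not match
  C. C/m²: ✗ does not match
  D. A·s/m³: ✓ matches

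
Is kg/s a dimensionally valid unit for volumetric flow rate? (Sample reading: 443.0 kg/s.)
No

volumetric flow rate has SI base units: m^3 / s
kg/s does NOT reduce to m^3 / s; a valid unit for volumetric flow rate would be e.g. m³/s.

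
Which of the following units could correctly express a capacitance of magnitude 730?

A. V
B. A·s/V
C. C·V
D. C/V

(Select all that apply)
B, D

capacitance has SI base units: A^2 * s^4 / (kg * m^2)

Checking each option against A^2 * s^4 / (kg * m^2):
  A. V: ✗ does not match
  B. A·s/V: ✓ matches
  C. C·V: ✗ does not match
  D. C/V: ✓ matches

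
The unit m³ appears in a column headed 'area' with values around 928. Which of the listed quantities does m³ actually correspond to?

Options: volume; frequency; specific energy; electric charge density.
volume

area should have units dimensionally equivalent to m^2 (e.g. m²).
The given unit 'm³' reduces to m^3. Of the listed options, that is the dimensionality of volume.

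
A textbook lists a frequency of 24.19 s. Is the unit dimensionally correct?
No

frequency has SI base units: 1 / s
s does NOT reduce to 1 / s; a valid unit for frequency would be e.g. Hz.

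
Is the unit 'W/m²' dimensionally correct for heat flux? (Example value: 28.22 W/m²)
Yes

heat flux has SI base units: kg / s^3
W/m² reduces to the same SI base units, so it is a valid unit for heat flux.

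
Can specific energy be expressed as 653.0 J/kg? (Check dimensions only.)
Yes

specific energy has SI base units: m^2 / s^2
J/kg reduces to the same SI base units, so it is a valid unit for specific energy.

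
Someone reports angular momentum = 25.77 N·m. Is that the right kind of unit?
No

angular momentum has SI base units: kg * m^2 / s
N·m does NOT reduce to kg * m^2 / s; a valid unit for angular momentum would be e.g. kg·m²/s.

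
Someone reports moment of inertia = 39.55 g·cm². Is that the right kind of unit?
Yes

moment of inertia has SI base units: kg * m^2
g·cm² reduces to the same SI base units, so it is a valid unit for moment of inertia.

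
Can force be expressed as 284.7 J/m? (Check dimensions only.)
Yes

force has SI base units: kg * m / s^2
J/m reduces to the same SI base units, so it is a valid unit for force.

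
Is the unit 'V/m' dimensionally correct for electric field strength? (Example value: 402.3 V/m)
Yes

electric field strength has SI base units: kg * m / (A * s^3)
V/m reduces to the same SI base units, so it is a valid unit for electric field strength.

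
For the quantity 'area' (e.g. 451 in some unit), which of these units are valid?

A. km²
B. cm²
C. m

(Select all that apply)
A, B

area has SI base units: m^2

Checking each option against m^2:
  A. km²: ✓ matches
  B. cm²: ✓ matches
  C. m: ✗ does not match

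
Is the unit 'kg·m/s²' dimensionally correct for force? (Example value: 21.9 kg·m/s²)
Yes

force has SI base units: kg * m / s^2
kg·m/s² reduces to the same SI base units, so it is a valid unit for force.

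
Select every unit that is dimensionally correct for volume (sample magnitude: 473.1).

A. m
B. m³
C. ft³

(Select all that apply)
B, C

volume has SI base units: m^3

Checking each option against m^3:
  A. m: ✗ does not match
  B. m³: ✓ matches
  C. ft³: ✓ matches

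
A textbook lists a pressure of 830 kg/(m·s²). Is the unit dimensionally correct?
Yes

pressure has SI base units: kg / (m * s^2)
kg/(m·s²) reduces to the same SI base units, so it is a valid unit for pressure.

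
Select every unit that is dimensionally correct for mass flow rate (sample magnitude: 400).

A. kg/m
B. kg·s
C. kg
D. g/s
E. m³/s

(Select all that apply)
D

mass flow rate has SI base units: kg / s

Checking each option against kg / s:
  A. kg/m: ✗ does not match
  B. kg·s: ✗ does not match
  C. kg: ✗ does not match
  D. g/s: ✓ matches
  E. m³/s: ✗ does not match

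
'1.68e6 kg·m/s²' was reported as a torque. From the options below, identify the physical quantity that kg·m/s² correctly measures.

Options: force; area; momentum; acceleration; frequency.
force

torque should have units dimensionally equivalent to kg * m^2 / s^2 (e.g. N·m).
The given unit 'kg·m/s²' reduces to kg * m / s^2. Of the listed options, that is the dimensionality of force.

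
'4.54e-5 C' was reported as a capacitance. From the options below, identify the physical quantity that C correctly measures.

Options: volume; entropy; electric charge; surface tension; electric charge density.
electric charge

capacitance should have units dimensionally equivalent to A^2 * s^4 / (kg * m^2) (e.g. F).
The given unit 'C' reduces to A * s. Of the listed options, that is the dimensionality of electric charge.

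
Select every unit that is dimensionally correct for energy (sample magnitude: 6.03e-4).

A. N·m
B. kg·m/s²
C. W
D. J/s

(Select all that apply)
A

energy has SI base units: kg * m^2 / s^2

Checking each option against kg * m^2 / s^2:
  A. N·m: ✓ matches
  B. kg·m/s²: ✗ does not match
  C. W: ✗ does not match
  D. J/s: ✗ does not match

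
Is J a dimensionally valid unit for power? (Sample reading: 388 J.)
No

power has SI base units: kg * m^2 / s^3
J does NOT reduce to kg * m^2 / s^3; a valid unit for power would be e.g. W.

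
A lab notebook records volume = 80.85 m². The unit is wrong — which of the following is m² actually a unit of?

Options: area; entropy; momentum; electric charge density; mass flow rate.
area

volume should have units dimensionally equivalent to m^3 (e.g. m³).
The given unit 'm²' reduces to m^2. Of the listed options, that is the dimensionality of area.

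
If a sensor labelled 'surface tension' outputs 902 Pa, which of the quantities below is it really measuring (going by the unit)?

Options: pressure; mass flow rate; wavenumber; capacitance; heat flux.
pressure

surface tension should have units dimensionally equivalent to kg / s^2 (e.g. N/m).
The given unit 'Pa' reduces to kg / (m * s^2). Of the listed options, that is the dimensionality of pressure.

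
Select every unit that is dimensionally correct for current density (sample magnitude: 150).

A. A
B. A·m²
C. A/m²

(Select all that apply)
C

current density has SI base units: A / m^2

Checking each option against A / m^2:
  A. A: ✗ does not match
  B. A·m²: ✗ does not match
  C. A/m²: ✓ matches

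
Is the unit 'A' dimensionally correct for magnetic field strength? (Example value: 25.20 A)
No

magnetic field strength has SI base units: A / m
A does NOT reduce to A / m; a valid unit for magnetic field strength would be e.g. A/m.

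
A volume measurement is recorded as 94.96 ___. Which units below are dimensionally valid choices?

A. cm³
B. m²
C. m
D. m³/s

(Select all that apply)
A

volume has SI base units: m^3

Checking each option against m^3:
  A. cm³: ✓ matches
  B. m²: ✗ does not match
  C. m: ✗ does not match
  D. m³/s: ✗ does not match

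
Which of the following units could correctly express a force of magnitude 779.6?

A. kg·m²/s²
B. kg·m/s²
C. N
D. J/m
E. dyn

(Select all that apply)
B, C, D, E

force has SI base units: kg * m / s^2

Checking each option against kg * m / s^2:
  A. kg·m²/s²: ✗ does not match
  B. kg·m/s²: ✓ matches
  C. N: ✓ matches
  D. J/m: ✓ matches
  E. dyn: ✓ matches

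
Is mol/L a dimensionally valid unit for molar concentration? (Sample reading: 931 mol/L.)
Yes

molar concentration has SI base units: mol / m^3
mol/L reduces to the same SI base units, so it is a valid unit for molar concentration.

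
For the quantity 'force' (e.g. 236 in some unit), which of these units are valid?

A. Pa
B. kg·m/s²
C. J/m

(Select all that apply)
B, C

force has SI base units: kg * m / s^2

Checking each option against kg * m / s^2:
  A. Pa: ✗ does not match
  B. kg·m/s²: ✓ matches
  C. J/m: ✓ matches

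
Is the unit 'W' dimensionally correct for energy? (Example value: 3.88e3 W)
No

energy has SI base units: kg * m^2 / s^2
W does NOT reduce to kg * m^2 / s^2; a valid unit for energy would be e.g. J.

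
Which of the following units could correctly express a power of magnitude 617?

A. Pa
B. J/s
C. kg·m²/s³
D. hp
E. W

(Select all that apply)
B, C, D, E

power has SI base units: kg * m^2 / s^3

Checking each option against kg * m^2 / s^3:
  A. Pa: ✗ does not match
  B. J/s: ✓ matches
  C. kg·m²/s³: ✓ matches
  D. hp: ✓ matches
  E. W: ✓ matches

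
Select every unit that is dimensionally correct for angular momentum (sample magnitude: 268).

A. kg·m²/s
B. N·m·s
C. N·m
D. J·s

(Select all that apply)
A, B, D

angular momentum has SI base units: kg * m^2 / s

Checking each option against kg * m^2 / s:
  A. kg·m²/s: ✓ matches
  B. N·m·s: ✓ matches
  C. N·m: ✗ does not match
  D. J·s: ✓ matches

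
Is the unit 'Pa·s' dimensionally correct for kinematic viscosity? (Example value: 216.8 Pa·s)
No

kinematic viscosity has SI base units: m^2 / s
Pa·s does NOT reduce to m^2 / s; a valid unit for kinematic viscosity would be e.g. m²/s.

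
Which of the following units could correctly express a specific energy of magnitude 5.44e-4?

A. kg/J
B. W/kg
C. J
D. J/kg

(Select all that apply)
D

specific energy has SI base units: m^2 / s^2

Checking each option against m^2 / s^2:
  A. kg/J: ✗ does not match
  B. W/kg: ✗ does not match
  C. J: ✗ does not match
  D. J/kg: ✓ matches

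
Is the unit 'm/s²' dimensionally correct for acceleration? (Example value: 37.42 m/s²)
Yes

acceleration has SI base units: m / s^2
m/s² reduces to the same SI base units, so it is a valid unit for acceleration.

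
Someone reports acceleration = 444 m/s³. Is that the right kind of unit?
No

acceleration has SI base units: m / s^2
m/s³ does NOT reduce to m / s^2; a valid unit for acceleration would be e.g. m/s².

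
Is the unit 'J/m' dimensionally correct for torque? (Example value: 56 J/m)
No

torque has SI base units: kg * m^2 / s^2
J/m does NOT reduce to kg * m^2 / s^2; a valid unit for torque would be e.g. N·m.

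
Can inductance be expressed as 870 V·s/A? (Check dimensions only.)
Yes

inductance has SI base units: kg * m^2 / (A^2 * s^2)
V·s/A reduces to the same SI base units, so it is a valid unit for inductance.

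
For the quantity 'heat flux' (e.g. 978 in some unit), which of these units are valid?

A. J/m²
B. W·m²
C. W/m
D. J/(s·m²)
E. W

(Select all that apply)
D

heat flux has SI base units: kg / s^3

Checking each option against kg / s^3:
  A. J/m²: ✗ does not match
  B. W·m²: ✗ does not match
  C. W/m: ✗ does not match
  D. J/(s·m²): ✓ matches
  E. W: ✗ does not match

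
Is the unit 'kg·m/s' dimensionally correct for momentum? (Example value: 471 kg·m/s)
Yes

momentum has SI base units: kg * m / s
kg·m/s reduces to the same SI base units, so it is a valid unit for momentum.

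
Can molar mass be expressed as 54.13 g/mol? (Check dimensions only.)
Yes

molar mass has SI base units: kg / mol
g/mol reduces to the same SI base units, so it is a valid unit for molar mass.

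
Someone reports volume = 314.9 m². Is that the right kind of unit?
No

volume has SI base units: m^3
m² does NOT reduce to m^3; a valid unit for volume would be e.g. m³.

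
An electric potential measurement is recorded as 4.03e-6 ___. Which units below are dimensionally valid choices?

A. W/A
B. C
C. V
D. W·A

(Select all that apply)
A, C

electric potential has SI base units: kg * m^2 / (A * s^3)

Checking each option against kg * m^2 / (A * s^3):
  A. W/A: ✓ matches
  B. C: ✗ does not match
  C. V: ✓ matches
  D. W·A: ✗ does not match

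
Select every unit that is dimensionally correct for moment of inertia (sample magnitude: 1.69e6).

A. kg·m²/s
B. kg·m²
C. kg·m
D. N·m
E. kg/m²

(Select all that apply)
B

moment of inertia has SI base units: kg * m^2

Checking each option against kg * m^2:
  A. kg·m²/s: ✗ does not match
  B. kg·m²: ✓ matches
  C. kg·m: ✗ does not match
  D. N·m: ✗ does not match
  E. kg/m²: ✗ does not match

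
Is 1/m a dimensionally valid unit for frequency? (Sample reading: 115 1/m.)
No

frequency has SI base units: 1 / s
1/m does NOT reduce to 1 / s; a valid unit for frequency would be e.g. Hz.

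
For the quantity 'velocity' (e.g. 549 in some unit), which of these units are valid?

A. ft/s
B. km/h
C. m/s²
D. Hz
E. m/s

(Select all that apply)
A, B, E

velocity has SI base units: m / s

Checking each option against m / s:
  A. ft/s: ✓ matches
  B. km/h: ✓ matches
  C. m/s²: ✗ does not match
  D. Hz: ✗ does not match
  E. m/s: ✓ matches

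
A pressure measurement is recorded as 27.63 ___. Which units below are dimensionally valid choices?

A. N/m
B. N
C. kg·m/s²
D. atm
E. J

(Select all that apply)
D

pressure has SI base units: kg / (m * s^2)

Checking each option against kg / (m * s^2):
  A. N/m: ✗ does not match
  B. N: ✗ does not match
  C. kg·m/s²: ✗ does not match
  D. atm: ✓ matches
  E. J: ✗ does not match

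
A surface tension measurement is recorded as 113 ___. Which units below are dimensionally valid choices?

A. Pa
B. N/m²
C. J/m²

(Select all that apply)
C

surface tension has SI base units: kg / s^2

Checking each option against kg / s^2:
  A. Pa: ✗ does not match
  B. N/m²: ✗ does not match
  C. J/m²: ✓ matches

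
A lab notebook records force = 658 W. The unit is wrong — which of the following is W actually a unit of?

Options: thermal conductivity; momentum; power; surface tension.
power

force should have units dimensionally equivalent to kg * m / s^2 (e.g. N).
The given unit 'W' reduces to kg * m^2 / s^3. Of the listed options, that is the dimensionality of power.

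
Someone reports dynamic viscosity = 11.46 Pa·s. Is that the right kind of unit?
Yes

dynamic viscosity has SI base units: kg / (m * s)
Pa·s reduces to the same SI base units, so it is a valid unit for dynamic viscosity.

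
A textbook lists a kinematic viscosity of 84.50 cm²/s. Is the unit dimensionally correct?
Yes

kinematic viscosity has SI base units: m^2 / s
cm²/s reduces to the same SI base units, so it is a valid unit for kinematic viscosity.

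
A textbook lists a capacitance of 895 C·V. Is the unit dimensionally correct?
No

capacitance has SI base units: A^2 * s^4 / (kg * m^2)
C·V does NOT reduce to A^2 * s^4 / (kg * m^2); a valid unit for capacitance would be e.g. F.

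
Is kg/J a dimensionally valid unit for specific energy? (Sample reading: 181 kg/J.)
No

specific energy has SI base units: m^2 / s^2
kg/J does NOT reduce to m^2 / s^2; a valid unit for specific energy would be e.g. J/kg.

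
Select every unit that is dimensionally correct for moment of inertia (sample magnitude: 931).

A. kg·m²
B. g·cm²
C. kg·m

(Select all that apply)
A, B

moment of inertia has SI base units: kg * m^2

Checking each option against kg * m^2:
  A. kg·m²: ✓ matches
  B. g·cm²: ✓ matches
  C. kg·m: ✗ does not match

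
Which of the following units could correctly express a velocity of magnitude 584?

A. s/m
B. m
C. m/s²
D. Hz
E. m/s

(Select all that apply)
E

velocity has SI base units: m / s

Checking each option against m / s:
  A. s/m: ✗ does not match
  B. m: ✗ does not match
  C. m/s²: ✗ does not match
  D. Hz: ✗ does not match
  E. m/s: ✓ matches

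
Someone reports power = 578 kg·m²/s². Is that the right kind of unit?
No

power has SI base units: kg * m^2 / s^3
kg·m²/s² does NOT reduce to kg * m^2 / s^3; a valid unit for power would be e.g. W.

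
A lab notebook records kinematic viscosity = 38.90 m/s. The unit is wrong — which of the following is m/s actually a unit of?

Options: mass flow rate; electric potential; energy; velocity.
velocity

kinematic viscosity should have units dimensionally equivalent to m^2 / s (e.g. m²/s).
The given unit 'm/s' reduces to m / s. Of the listed options, that is the dimensionality of velocity.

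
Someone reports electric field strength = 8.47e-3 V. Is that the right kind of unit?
No

electric field strength has SI base units: kg * m / (A * s^3)
V does NOT reduce to kg * m / (A * s^3); a valid unit for electric field strength would be e.g. V/m.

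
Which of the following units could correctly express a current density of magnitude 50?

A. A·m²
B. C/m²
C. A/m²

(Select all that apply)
C

current density has SI base units: A / m^2

Checking each option against A / m^2:
  A. A·m²: ✗ does not match
  B. C/m²: ✗ does not match
  C. A/m²: ✓ matches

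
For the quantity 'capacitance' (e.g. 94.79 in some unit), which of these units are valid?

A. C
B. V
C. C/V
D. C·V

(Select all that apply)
C

capacitance has SI base units: A^2 * s^4 / (kg * m^2)

Checking each option against A^2 * s^4 / (kg * m^2):
  A. C: ✗ does not match
  B. V: ✗ does not match
  C. C/V: ✓ matches
  D. C·V: ✗ does not match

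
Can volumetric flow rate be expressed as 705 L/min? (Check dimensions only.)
Yes

volumetric flow rate has SI base units: m^3 / s
L/min reduces to the same SI base units, so it is a valid unit for volumetric flow rate.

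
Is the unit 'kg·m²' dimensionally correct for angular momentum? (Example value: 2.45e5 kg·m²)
No

angular momentum has SI base units: kg * m^2 / s
kg·m² does NOT reduce to kg * m^2 / s; a valid unit for angular momentum would be e.g. kg·m²/s.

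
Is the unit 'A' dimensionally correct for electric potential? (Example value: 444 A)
No

electric potential has SI base units: kg * m^2 / (A * s^3)
A does NOT reduce to kg * m^2 / (A * s^3); a valid unit for electric potential would be e.g. V.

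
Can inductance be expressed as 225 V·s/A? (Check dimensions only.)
Yes

inductance has SI base units: kg * m^2 / (A^2 * s^2)
V·s/A reduces to the same SI base units, so it is a valid unit for inductance.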